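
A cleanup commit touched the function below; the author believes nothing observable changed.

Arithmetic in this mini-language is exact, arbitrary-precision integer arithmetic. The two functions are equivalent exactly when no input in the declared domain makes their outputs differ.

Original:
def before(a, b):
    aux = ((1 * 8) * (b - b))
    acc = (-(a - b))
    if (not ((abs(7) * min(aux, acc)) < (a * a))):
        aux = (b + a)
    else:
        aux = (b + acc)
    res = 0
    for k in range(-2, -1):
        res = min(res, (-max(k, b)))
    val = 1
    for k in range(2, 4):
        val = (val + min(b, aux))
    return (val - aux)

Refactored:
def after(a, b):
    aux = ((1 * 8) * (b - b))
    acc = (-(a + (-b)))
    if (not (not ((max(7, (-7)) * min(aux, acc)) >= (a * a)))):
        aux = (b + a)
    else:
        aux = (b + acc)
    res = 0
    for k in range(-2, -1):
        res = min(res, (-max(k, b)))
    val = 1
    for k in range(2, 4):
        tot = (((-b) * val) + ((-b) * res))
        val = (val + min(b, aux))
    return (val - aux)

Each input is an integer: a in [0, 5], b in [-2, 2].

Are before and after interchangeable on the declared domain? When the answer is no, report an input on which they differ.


Comparing the listings, the differences include: local variable names differ, min/max/abs usage differs, constant usage differs, comparison usage differs, statement counts differ, boolean connective usage differs, arithmetic usage differs.
One worked example (a=2, b=2) — before: aux := 0 | acc := 0 | (not ((abs(7) * min(aux, acc)) < (a * a))): false | aux := 2 | res := 0 | iter k=-2: | res := -2 | val := 1 | iter k=2: | val := 3 | iter k=3: | val := 5 | result 3; after: aux := 0 | acc := 0 | (not (not ((max(7, (-7)) * min(aux, acc)) >= (a * a)))): false | aux := 2 | res := 0 | iter k=-2: | res := -2 | val := 1 | iter k=2: | tot := 2 | val := 3 | iter k=3: | tot := -2 | val := 5 | result 3; agreement on 3.
Every one of the 30 inputs gives matching results.
verdict: equivalent


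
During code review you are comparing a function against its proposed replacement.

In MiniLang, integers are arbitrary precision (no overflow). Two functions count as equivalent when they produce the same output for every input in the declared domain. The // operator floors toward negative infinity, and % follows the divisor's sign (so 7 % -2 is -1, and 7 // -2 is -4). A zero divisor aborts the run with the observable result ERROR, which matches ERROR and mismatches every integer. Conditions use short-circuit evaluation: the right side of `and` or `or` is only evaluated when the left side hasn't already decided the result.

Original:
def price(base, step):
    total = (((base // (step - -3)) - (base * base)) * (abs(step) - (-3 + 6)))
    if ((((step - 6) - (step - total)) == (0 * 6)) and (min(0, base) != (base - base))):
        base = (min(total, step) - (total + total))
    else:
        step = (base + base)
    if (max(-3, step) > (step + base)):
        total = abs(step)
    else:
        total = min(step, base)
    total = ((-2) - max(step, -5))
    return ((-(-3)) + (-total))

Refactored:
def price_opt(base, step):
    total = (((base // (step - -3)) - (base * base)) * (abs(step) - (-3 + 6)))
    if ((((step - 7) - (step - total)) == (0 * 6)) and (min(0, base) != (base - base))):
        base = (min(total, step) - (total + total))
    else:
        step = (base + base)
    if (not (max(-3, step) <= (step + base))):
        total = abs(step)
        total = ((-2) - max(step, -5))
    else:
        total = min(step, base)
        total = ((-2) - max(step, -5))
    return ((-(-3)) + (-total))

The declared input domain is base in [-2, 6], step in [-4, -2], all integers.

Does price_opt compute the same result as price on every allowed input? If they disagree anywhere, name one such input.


Take base=-2, step=-2.
price: total := 6 | ((((step - 6) - (step - total)) == (0 * 6)) and (min(0, base) != (base - base))): true | base := -14 | (max(-3, step) > (step + base)): true | total := 2 | total := 0 | result 3
price_opt: total := 6 | ((((step - 7) - (step - total)) == (0 * 6)) and (min(0, base) != (base - base))): false | step := -4 | (not (max(-3, step) <= (step + base))): true | total := 4 | total := 2 | result 1
3 != 1, so the rewrite changes behavior.
verdict: not equivalent; witness: base=-2, step=-2


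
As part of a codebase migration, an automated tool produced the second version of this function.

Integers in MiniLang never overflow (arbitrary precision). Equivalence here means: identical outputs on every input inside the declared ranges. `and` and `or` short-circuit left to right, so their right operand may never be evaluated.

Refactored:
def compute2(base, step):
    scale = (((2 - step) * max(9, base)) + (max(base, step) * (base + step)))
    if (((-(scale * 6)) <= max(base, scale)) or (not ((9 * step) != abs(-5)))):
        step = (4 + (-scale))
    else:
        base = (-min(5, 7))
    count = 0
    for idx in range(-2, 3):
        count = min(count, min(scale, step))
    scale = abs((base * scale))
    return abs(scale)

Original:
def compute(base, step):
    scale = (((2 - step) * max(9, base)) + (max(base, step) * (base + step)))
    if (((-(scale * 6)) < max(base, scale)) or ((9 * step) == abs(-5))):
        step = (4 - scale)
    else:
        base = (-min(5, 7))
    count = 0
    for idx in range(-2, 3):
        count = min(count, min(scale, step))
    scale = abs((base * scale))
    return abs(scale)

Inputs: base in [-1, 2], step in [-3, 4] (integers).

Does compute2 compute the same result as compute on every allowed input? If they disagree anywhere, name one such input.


The suspicious edit (`((-(scale * 6)) < max(base, scale))` became `((-(scale * 6)) <= max(base, scale))`) never changes the result for any input inside the declared domain.
Spot check at base=-1, step=1 — compute: scale = 9; (((-(scale * 6)) < max(base, scale)) or ((9 * step) == abs(-5))) -> true; step = -5; count = 0; [idx=-2]; count = -5; [idx=-1]; count = -5; [idx=0]; count = -5; [idx=1]; count = -5; [idx=2]; count = -5; scale = 9; return 9. compute2: scale = 9; (((-(scale * 6)) <= max(base, scale)) or (not ((9 * step) != abs(-5)))) -> true; step = -5; count = 0; [idx=-2]; count = -5; [idx=-1]; count = -5; [idx=0]; count = -5; [idx=1]; count = -5; [idx=2]; count = -5; scale = 9; return 9. Both give 9.
Checked all 32 inputs in the declared domain: the outputs agree on every one.
verdict: equivalent


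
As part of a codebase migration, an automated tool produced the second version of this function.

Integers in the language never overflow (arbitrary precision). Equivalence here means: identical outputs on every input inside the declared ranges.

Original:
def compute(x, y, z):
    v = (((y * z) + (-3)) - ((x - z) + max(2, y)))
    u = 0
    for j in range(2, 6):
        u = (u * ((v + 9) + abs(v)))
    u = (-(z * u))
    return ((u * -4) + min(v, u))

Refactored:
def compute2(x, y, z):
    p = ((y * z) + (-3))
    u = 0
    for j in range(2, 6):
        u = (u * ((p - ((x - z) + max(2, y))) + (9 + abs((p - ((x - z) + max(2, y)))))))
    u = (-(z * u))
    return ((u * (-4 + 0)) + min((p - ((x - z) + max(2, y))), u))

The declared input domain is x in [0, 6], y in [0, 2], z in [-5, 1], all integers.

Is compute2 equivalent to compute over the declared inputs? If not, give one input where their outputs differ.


Changes here: local variable names differ, plus constant usage differs, plus min/max/abs usage differs, plus arithmetic usage differs; the full 147-point sweep finds no disagreement.
verdict: equivalent


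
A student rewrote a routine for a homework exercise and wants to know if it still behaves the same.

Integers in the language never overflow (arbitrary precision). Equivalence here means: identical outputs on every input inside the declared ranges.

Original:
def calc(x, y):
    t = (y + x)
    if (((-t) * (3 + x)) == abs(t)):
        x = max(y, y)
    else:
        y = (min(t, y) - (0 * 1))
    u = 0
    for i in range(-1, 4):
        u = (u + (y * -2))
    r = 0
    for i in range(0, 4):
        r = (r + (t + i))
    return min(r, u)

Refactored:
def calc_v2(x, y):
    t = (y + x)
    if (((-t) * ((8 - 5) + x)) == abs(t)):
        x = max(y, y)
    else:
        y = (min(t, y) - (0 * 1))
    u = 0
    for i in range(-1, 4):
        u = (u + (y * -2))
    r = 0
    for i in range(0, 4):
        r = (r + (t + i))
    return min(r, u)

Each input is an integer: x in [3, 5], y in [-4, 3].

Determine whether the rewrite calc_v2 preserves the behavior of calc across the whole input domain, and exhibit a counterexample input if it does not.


The two versions differ — the changes include constant usage differs; arithmetic usage differs.
Tracing x=5, y=1: calc: t = 6; (((-t) * (3 + x)) == abs(t)) -> false; y = 1; u = 0; [i=-1]; u = -2; [i=0]; u = -4; [i=1]; u = -6; [i=2]; u = -8; [i=3]; u = -10; r = 0; [i=0]; r = 6; [i=1]; r = 13; [i=2]; r = 21; [i=3]; r = 30; return -10 | calc_v2: t = 6; (((-t) * ((8 - 5) + x)) == abs(t)) -> false; y = 1; u = 0; [i=-1]; u = -2; [i=0]; u = -4; [i=1]; u = -6; [i=2]; u = -8; [i=3]; u = -10; r = 0; [i=0]; r = 6; [i=1]; r = 13; [i=2]; r = 21; [i=3]; r = 30; return -10 — matching result -10.
Across all 24 domain points the two functions coincide.
verdict: equivalent


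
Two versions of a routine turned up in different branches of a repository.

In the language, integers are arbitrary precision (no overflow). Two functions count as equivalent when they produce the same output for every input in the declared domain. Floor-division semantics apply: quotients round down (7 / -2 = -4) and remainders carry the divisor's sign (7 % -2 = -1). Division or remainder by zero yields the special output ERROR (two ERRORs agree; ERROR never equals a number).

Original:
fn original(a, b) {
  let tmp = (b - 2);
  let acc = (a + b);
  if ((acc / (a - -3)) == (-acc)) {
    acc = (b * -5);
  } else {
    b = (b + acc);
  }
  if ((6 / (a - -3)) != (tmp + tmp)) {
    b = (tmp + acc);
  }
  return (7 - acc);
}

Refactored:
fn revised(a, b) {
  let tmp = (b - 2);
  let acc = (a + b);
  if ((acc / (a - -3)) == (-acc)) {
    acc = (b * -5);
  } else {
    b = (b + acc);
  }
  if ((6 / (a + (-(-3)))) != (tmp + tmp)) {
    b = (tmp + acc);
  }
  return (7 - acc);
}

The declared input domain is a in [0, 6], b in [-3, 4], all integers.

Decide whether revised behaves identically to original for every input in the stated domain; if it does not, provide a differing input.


This is a faithful refactor — arithmetic usage differs, but the computed results match everywhere.
As a probe, take a=5, b=4: original runs tmp = 2; acc = 9; ((acc / (a - -3)) == (-acc)) -> false; b = 13; ((6 / (a - -3)) != (tmp + tmp)) -> true; b = 11; return -2; revised runs tmp = 2; acc = 9; ((acc / (a - -3)) == (-acc)) -> false; b = 13; ((6 / (a + (-(-3)))) != (tmp + tmp)) -> true; b = 11; return -2; both end at -2.
Sweeping the whole domain (56 inputs) finds no disagreement.
verdict: equivalent


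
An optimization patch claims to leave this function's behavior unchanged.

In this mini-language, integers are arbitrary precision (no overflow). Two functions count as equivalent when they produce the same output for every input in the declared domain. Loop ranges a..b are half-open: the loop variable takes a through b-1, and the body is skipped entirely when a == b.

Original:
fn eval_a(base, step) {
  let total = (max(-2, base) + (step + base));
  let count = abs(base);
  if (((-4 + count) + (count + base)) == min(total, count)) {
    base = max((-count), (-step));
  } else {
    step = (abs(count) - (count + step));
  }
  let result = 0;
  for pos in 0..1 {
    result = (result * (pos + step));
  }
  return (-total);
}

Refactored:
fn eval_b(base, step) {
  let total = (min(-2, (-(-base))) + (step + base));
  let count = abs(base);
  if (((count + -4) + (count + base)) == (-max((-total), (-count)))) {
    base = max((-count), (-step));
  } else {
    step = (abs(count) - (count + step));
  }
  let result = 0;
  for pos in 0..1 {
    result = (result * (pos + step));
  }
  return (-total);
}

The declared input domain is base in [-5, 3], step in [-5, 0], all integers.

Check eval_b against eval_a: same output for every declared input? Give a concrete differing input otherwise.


base=-5, step=-5 yields 12 from eval_a but 15 from eval_b.
verdict: not equivalent; witness: base=-5, step=-5


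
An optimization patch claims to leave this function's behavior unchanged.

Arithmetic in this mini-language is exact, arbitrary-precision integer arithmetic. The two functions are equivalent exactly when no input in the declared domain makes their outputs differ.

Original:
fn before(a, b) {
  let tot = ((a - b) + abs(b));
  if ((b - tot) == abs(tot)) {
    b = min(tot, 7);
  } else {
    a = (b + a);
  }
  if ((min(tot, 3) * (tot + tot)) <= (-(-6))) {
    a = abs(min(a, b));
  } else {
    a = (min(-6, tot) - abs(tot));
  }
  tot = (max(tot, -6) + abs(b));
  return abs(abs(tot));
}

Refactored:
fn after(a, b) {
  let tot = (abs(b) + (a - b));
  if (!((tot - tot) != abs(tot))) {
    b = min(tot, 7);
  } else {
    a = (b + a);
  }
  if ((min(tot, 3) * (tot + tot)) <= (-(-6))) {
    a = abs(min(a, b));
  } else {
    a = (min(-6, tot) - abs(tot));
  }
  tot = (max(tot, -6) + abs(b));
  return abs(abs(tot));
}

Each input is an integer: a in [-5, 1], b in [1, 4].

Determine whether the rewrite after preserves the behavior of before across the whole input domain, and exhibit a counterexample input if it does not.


There is a counterexample at a=0, b=1: 1 on one side, 0 on the other.
before: tot := 0 | ((b - tot) == abs(tot)): false | a := 1 | ((min(tot, 3) * (tot + tot)) <= (-(-6))): true | a := 1 | tot := 1 | result 1
after: tot := 0 | (!((tot - tot) != abs(tot))): true | b := 0 | ((min(tot, 3) * (tot + tot)) <= (-(-6))): true | a := 0 | tot := 0 | result 0
verdict: not equivalent; witness: a=0, b=1


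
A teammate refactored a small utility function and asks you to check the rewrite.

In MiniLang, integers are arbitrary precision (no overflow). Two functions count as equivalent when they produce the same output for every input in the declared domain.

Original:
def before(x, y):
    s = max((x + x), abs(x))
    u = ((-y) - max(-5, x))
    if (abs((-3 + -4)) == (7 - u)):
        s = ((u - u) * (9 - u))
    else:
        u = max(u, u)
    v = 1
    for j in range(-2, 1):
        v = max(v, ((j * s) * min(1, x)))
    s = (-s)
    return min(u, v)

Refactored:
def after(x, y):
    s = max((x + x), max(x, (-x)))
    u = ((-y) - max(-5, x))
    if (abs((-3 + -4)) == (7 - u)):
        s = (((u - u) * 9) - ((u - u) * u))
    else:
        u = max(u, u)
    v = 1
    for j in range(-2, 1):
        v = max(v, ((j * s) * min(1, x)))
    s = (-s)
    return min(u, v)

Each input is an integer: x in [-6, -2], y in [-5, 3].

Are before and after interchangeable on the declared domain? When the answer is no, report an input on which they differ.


The two are interchangeable: arithmetic usage differs; and min/max/abs usage differs, and every declared input agrees.
As a probe, take x=-2, y=0: before runs s=2, then u=2, then (abs((-3 + -4)) == (7 - u)) is false, then u=2, then v=1, then (j=-2), then v=8, then (j=-1), then v=8, then (j=0), then v=8, then s=-2, then returns 2; after runs s=2, then u=2, then (abs((-3 + -4)) == (7 - u)) is false, then u=2, then v=1, then (j=-2), then v=8, then (j=-1), then v=8, then (j=0), then v=8, then s=-2, then returns 2; both end at 2.
Sweeping the whole domain (45 inputs) finds no disagreement.
verdict: equivalent


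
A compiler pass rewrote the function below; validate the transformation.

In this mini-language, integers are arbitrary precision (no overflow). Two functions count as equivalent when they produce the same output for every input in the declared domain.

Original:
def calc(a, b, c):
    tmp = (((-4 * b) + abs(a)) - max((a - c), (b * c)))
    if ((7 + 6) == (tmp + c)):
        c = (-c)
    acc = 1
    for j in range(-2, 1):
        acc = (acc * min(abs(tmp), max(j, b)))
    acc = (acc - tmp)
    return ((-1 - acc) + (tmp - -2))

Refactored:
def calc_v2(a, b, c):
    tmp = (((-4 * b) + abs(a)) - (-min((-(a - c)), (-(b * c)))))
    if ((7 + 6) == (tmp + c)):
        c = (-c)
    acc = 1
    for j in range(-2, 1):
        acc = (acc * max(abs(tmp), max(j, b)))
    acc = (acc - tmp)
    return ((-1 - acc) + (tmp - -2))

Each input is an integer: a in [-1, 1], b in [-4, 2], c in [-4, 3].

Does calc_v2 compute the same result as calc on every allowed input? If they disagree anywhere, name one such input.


There is a counterexample at a=-1, b=-4, c=-4: 3 on one side, 2 on the other.
calc: tmp := 1 | ((7 + 6) == (tmp + c)): false | acc := 1 | iter j=-2: | acc := -2 | iter j=-1: | acc := 2 | iter j=0: | acc := 0 | acc := -1 | result 3
calc_v2: tmp := 1 | ((7 + 6) == (tmp + c)): false | acc := 1 | iter j=-2: | acc := 1 | iter j=-1: | acc := 1 | iter j=0: | acc := 1 | acc := 0 | result 2
verdict: not equivalent; witness: a=-1, b=-4, c=-4


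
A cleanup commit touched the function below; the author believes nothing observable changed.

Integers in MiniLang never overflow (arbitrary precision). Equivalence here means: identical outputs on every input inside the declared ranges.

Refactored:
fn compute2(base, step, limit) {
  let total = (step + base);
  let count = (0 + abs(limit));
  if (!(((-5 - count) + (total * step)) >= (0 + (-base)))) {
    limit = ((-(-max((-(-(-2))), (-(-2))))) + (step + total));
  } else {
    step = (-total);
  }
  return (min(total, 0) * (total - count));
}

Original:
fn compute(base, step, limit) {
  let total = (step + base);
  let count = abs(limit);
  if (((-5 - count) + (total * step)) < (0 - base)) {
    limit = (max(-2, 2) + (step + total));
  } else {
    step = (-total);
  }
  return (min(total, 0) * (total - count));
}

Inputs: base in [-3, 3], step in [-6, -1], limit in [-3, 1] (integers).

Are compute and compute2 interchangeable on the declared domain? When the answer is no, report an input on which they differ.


Differences: comparison usage differs, plus boolean connective usage differs, plus arithmetic usage differs, plus constant usage differs — yet all 210 inputs agree.
verdict: equivalent


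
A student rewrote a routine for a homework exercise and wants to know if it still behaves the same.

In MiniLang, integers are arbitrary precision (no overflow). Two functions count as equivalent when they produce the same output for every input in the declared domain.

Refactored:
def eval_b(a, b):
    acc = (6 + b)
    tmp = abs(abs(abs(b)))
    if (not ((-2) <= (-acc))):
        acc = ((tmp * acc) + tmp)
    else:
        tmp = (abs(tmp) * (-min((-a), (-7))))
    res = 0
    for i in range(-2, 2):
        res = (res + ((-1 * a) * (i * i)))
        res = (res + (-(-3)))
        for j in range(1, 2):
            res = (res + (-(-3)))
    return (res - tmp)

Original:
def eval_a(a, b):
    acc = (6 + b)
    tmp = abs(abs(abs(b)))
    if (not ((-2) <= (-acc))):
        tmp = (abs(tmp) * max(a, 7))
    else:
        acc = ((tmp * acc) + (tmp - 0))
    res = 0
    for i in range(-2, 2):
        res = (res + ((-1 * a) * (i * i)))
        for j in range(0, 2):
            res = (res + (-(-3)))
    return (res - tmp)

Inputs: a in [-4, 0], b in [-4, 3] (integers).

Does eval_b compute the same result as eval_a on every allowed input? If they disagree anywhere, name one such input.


On input a=-4, b=-4, eval_a returns 44 while eval_b returns 20.
verdict: not equivalent; witness: a=-4, b=-4


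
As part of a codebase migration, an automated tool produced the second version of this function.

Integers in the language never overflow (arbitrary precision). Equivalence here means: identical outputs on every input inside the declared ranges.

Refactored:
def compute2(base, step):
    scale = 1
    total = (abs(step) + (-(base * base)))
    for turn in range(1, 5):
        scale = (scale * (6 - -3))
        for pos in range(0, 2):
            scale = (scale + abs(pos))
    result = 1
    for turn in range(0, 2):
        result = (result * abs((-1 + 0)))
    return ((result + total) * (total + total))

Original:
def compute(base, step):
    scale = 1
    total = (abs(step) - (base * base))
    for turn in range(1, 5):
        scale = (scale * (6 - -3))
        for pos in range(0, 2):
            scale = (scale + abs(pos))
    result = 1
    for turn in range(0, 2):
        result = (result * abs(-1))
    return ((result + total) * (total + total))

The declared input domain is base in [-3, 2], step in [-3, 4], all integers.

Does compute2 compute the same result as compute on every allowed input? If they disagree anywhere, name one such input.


Side by side, the visible changes include: arithmetic usage differs; and constant usage differs.
Spot check at base=2, step=3 — compute: scale becomes 1; next total becomes -1; next at turn=1:; next scale becomes 9; next at pos=0:; next scale becomes 9; next at pos=1:; next scale becomes 10; next at turn=2:; next scale becomes 90; next at pos=0:; next scale becomes 90; next at pos=1:; next scale becomes 91; next at turn=3:; next scale becomes 819; next at pos=0:; next scale becomes 819; next at pos=1:; next scale becomes 820; next at turn=4:; next scale becomes 7380; next at pos=0:; next scale becomes 7380; next at pos=1:; next scale becomes 7381; next result becomes 1; next at turn=0:; next result becomes 1; next at turn=1:; next result becomes 1; next final value 0. compute2: scale becomes 1; next total becomes -1; next at turn=1:; next scale becomes 9; next at pos=0:; next scale becomes 9; next at pos=1:; next scale becomes 10; next at turn=2:; next scale becomes 90; next at pos=0:; next scale becomes 90; next at pos=1:; next scale becomes 91; next at turn=3:; next scale becomes 819; next at pos=0:; next scale becomes 819; next at pos=1:; next scale becomes 820; next at turn=4:; next scale becomes 7380; next at pos=0:; next scale becomes 7380; next at pos=1:; next scale becomes 7381; next result becomes 1; next at turn=0:; next result becomes 1; next at turn=1:; next result becomes 1; next final value 0. Both give 0.
Every one of the 48 inputs gives matching results.
verdict: equivalent


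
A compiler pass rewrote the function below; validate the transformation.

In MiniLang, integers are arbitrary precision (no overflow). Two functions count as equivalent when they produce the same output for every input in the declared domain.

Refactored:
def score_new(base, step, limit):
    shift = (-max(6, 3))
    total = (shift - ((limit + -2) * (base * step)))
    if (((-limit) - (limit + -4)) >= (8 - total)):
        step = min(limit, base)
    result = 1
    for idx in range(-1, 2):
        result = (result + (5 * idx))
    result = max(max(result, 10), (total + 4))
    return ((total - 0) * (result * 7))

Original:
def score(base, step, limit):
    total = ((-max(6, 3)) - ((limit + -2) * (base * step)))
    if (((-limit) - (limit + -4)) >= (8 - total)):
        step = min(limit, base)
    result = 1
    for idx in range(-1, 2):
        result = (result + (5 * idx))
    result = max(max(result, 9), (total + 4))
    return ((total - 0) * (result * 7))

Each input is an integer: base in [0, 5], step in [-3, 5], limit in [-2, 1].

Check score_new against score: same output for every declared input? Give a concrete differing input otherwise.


Input base=0, step=-3, limit=-2: -378 from score versus -420 from score_new.
verdict: not equivalent; witness: base=0, step=-3, limit=-2


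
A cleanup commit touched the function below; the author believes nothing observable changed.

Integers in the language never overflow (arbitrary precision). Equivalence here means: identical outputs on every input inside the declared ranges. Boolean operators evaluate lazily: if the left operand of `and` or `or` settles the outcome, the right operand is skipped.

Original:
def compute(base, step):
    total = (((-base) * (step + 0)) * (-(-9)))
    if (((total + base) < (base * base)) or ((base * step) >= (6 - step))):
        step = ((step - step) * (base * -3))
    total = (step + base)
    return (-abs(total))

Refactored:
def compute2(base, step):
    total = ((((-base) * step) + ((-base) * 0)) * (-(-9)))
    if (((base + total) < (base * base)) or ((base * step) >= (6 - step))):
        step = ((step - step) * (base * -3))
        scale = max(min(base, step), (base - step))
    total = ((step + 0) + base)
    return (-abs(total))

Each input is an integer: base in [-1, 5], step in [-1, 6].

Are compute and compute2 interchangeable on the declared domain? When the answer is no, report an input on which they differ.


Behavior is preserved: although local variable names differ; arithmetic usage differs; constant usage differs; statement counts differ; min/max/abs usage differs, the outputs never diverge.
One worked example (base=-1, step=6) — compute: total = 54; (((total + base) < (base * base)) or ((base * step) >= (6 - step))) -> false; total = 5; return -5; compute2: total = 54; (((base + total) < (base * base)) or ((base * step) >= (6 - step))) -> false; total = 5; return -5; agreement on -5.
Checked all 56 inputs in the declared domain: the outputs agree on every one.
verdict: equivalent


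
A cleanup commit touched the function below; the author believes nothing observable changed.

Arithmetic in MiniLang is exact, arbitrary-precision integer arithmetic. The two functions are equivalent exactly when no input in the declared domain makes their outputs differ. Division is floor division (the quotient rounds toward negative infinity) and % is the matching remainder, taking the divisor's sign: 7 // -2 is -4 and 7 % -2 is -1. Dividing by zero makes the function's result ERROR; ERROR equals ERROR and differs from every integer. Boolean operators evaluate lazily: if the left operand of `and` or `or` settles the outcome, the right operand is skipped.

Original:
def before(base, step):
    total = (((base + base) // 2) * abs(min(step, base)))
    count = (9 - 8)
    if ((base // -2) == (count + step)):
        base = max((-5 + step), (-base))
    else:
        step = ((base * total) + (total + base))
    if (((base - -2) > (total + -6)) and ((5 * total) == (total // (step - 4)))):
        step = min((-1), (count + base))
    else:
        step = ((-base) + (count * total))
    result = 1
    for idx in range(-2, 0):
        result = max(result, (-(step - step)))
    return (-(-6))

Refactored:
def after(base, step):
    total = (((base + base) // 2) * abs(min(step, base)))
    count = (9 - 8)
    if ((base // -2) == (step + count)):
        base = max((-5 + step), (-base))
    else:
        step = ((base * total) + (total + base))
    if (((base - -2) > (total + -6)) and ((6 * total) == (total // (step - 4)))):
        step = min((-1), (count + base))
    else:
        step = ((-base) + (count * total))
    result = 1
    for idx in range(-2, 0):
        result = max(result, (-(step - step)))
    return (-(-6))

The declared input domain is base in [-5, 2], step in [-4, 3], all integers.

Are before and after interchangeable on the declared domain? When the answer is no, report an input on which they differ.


Equivalent. The suspicious edit (`5` became `6`) never changes the result for any input inside the declared domain.
Every one of the 64 inputs gives matching results.
Spot check at base=-1, step=1 — before: total := -1 | count := 1 | ((base // -2) == (count + step)): false | step := -1 | (((base - -2) > (total + -6)) and ((5 * total) == (total // (step - 4)))): false | step := 0 | result := 1 | iter idx=-2: | result := 1 | iter idx=-1: | result := 1 | result 6. after: total := -1 | count := 1 | ((base // -2) == (step + count)): false | step := -1 | (((base - -2) > (total + -6)) and ((6 * total) == (total // (step - 4)))): false | step := 0 | result := 1 | iter idx=-2: | result := 1 | iter idx=-1: | result := 1 | result 6. Both give 6.
verdict: equivalent


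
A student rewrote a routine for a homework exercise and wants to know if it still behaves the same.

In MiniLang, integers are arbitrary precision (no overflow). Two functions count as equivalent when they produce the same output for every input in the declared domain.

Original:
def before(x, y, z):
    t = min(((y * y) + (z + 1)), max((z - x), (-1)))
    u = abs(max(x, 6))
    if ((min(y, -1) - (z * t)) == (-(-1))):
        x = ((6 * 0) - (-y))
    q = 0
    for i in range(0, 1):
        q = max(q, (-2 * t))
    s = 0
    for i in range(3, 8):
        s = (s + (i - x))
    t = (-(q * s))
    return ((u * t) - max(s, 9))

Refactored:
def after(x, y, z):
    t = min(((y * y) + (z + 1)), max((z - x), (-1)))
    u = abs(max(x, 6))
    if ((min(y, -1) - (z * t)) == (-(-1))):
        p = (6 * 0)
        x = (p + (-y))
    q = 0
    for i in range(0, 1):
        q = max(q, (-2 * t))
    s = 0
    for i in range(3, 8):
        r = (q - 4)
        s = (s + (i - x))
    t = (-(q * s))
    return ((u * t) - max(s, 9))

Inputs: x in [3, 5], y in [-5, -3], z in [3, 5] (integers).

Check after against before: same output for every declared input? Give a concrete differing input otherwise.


Try x=5, y=-3, z=4.
before: t=-1, then u=6, then ((min(y, -1) - (z * t)) == (-(-1))) is true, then x=-3, then q=0, then (i=0), then q=2, then s=0, then (i=3), then s=6, then (i=4), then s=13, then (i=5), then s=21, then (i=6), then s=30, then (i=7), then s=40, then t=-80, then returns -520
after: t=-1, then u=6, then ((min(y, -1) - (z * t)) == (-(-1))) is true, then p=0, then x=3, then q=0, then (i=0), then q=2, then s=0, then (i=3), then r=-2, then s=0, then (i=4), then r=-2, then s=1, then (i=5), then r=-2, then s=3, then (i=6), then r=-2, then s=6, then (i=7), then r=-2, then s=10, then t=-20, then returns -130
-520 vs -130 — the two versions disagree here.
verdict: not equivalent; witness: x=5, y=-3, z=4


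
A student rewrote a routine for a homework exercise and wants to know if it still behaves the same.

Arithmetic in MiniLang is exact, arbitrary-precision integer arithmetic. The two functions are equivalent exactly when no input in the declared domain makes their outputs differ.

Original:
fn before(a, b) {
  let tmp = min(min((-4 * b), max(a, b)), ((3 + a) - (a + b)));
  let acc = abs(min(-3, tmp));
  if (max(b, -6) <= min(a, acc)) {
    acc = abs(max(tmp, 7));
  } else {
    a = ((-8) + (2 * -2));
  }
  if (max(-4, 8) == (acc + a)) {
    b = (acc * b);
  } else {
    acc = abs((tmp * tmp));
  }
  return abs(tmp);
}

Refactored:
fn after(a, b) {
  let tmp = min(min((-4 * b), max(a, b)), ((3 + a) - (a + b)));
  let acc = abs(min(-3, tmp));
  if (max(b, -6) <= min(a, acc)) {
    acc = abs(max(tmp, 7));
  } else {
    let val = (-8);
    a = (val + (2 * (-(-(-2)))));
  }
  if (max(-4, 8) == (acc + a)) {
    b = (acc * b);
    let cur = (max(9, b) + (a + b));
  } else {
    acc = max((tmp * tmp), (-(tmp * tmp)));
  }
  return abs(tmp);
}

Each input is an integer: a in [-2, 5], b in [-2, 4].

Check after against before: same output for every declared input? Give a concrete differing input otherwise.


Equivalent — the differences include statement counts differ, and min/max/abs usage differs, and arithmetic usage differs, and local variable names differ, and constant usage differs, yet no declared input distinguishes the two.
Spot check at a=-1, b=2 — before: tmp = -8; acc = 8; (max(b, -6) <= min(a, acc)) -> false; a = -12; (max(-4, 8) == (acc + a)) -> false; acc = 64; return 8. after: tmp = -8; acc = 8; (max(b, -6) <= min(a, acc)) -> false; val = -8; a = -12; (max(-4, 8) == (acc + a)) -> false; acc = 64; return 8. Both give 8.
Checked all 56 inputs in the declared domain: the outputs agree on every one.
verdict: equivalent


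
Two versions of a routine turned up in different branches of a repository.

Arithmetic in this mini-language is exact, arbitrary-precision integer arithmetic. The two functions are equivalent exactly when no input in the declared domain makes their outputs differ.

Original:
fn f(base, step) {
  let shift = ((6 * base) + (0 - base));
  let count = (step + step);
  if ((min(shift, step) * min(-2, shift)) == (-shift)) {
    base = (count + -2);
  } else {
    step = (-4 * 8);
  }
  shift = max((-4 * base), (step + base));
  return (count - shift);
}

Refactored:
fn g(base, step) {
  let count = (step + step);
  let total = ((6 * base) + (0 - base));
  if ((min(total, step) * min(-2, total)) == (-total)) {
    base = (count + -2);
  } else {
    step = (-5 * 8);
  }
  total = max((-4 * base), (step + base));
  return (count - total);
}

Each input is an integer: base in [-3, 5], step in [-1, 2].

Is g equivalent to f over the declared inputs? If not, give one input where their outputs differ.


Equivalent. The edit looks behavioral (`-4` became `-5`), but over these ranges it never changes the outcome.
Sweeping the whole domain (36 inputs) finds no disagreement.
One worked example (base=3, step=-1) — f: shift := 15 | count := -2 | ((min(shift, step) * min(-2, shift)) == (-shift)): false | step := -32 | shift := -12 | result 10; g: count := -2 | total := 15 | ((min(total, step) * min(-2, total)) == (-total)): false | step := -40 | total := -12 | result 10; agreement on 10.
verdict: equivalent


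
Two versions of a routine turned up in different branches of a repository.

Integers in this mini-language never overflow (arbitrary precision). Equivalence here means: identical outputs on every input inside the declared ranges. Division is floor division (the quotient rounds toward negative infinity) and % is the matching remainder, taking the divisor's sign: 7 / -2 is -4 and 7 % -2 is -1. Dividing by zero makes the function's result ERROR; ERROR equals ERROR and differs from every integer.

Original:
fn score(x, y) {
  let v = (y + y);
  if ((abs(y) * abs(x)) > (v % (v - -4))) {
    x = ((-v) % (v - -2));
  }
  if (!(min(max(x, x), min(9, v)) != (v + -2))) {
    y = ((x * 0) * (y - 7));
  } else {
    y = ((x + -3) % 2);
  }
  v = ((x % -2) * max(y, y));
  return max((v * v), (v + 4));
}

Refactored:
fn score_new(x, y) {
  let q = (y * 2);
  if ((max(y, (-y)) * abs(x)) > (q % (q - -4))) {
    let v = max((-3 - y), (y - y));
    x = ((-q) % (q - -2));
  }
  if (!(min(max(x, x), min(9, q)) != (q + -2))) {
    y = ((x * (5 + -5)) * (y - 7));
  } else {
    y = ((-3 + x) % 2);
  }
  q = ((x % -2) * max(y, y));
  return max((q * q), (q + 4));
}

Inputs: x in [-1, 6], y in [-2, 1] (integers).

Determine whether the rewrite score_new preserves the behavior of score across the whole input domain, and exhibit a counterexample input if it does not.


Equivalent — the differences include min/max/abs usage differs; also statement counts differ; also local variable names differ; also arithmetic usage differs; also constant usage differs, yet no declared input distinguishes the two.
Tracing x=-1, y=-1: score: v = -2; ((abs(y) * abs(x)) > (v % (v - -4))) -> true; division by zero -> ERROR | score_new: q = -2; ((max(y, (-y)) * abs(x)) > (q % (q - -4))) -> true; v = 0; division by zero -> ERROR — matching result ERROR.
Checked all 32 inputs in the declared domain: the outputs agree on every one.
verdict: equivalent


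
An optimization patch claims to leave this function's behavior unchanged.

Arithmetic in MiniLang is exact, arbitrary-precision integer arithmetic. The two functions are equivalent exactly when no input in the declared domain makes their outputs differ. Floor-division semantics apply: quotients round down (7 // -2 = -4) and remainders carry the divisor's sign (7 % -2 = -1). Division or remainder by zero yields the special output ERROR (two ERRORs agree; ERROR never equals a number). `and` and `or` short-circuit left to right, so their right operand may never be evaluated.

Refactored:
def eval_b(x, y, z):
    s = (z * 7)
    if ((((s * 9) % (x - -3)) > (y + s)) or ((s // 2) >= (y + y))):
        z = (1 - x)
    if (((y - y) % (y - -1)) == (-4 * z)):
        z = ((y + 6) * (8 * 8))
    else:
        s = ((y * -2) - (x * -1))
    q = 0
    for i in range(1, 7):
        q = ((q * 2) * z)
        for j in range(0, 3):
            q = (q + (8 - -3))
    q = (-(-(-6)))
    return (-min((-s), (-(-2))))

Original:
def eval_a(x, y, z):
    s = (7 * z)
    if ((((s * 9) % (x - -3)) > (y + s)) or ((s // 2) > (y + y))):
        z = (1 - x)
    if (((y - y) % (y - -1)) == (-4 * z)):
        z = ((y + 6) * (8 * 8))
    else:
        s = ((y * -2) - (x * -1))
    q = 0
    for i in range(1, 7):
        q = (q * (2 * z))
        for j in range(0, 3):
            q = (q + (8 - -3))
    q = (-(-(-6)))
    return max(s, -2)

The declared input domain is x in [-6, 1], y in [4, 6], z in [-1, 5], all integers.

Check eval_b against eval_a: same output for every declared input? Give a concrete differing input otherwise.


Take x=1, y=5, z=3.
eval_a: s = 21; ((((s * 9) % (x - -3)) > (y + s)) or ((s // 2) > (y + y))) -> false; (((y - y) % (y - -1)) == (-4 * z)) -> false; s = -9; q = 0; [i=1]; q = 0; [j=0]; q = 11; [j=1]; q = 22; [j=2]; q = 33; [i=2]; q = 198; [j=0]; q = 209; [j=1]; q = 220; [j=2]; q = 231; [i=3]; q = 1386; [j=0]; q = 1397; [j=1]; q = 1408; [j=2]; q = 1419; [i=4]; q = 8514; [j=0]; q = 8525; [j=1]; q = 8536; [j=2]; q = 8547; [i=5]; q = 51282; [j=0]; q = 51293; [j=1]; q = 51304; [j=2]; q = 51315; [i=6]; q = 307890; [j=0]; q = 307901; [j=1]; q = 307912; [j=2]; q = 307923; q = -6; return -2
eval_b: s = 21; ((((s * 9) % (x - -3)) > (y + s)) or ((s // 2) >= (y + y))) -> true; z = 0; (((y - y) % (y - -1)) == (-4 * z)) -> true; z = 704; q = 0; [i=1]; q = 0; [j=0]; q = 11; [j=1]; q = 22; [j=2]; q = 33; [i=2]; q = 46464; [j=0]; q = 46475; [j=1]; q = 46486; [j=2]; q = 46497; [i=3]; q = 65467776; [j=0]; q = 65467787; [j=1]; q = 65467798; [j=2]; q = 65467809; [i=4]; q = 92178675072; [j=0]; q = 92178675083; [j=1]; q = 92178675094; [j=2]; q = 92178675105; [i=5]; q = 129787574547840; [j=0]; q = 129787574547851; [j=1]; q = 129787574547862; [j=2]; q = 129787574547873; [i=6]; q = 182740904963405184; [j=0]; q = 182740904963405195; [j=1]; q = 182740904963405206; [j=2]; q = 182740904963405217; q = -6; return 21
-2 vs 21 — the two versions disagree here.
verdict: not equivalent; witness: x=1, y=5, z=3


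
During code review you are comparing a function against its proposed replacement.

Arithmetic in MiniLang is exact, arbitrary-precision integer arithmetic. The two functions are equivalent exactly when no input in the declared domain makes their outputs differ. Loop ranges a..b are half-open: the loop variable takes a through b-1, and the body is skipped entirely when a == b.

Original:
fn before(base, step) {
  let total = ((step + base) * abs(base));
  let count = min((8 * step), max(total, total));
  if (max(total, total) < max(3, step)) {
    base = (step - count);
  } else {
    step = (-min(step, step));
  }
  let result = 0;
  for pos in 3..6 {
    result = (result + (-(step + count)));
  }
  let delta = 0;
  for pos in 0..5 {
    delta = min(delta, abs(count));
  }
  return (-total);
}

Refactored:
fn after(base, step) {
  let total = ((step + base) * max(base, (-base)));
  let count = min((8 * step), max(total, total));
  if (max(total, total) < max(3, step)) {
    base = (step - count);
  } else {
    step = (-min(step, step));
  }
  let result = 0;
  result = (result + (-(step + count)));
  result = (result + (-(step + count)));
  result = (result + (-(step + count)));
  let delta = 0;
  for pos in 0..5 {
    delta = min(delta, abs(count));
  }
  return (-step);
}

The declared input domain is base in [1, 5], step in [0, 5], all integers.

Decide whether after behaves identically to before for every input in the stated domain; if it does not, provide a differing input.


Take base=1, step=0.
before: total=1, then count=0, then (max(total, total) < max(3, step)) is true, then base=0, then result=0, then (pos=3), then result=0, then (pos=4), then result=0, then (pos=5), then result=0, then delta=0, then (pos=0), then delta=0, then (pos=1), then delta=0, then (pos=2), then delta=0, then (pos=3), then delta=0, then (pos=4), then delta=0, then returns -1
after: total=1, then count=0, then (max(total, total) < max(3, step)) is true, then base=0, then result=0, then result=0, then result=0, then result=0, then delta=0, then (pos=0), then delta=0, then (pos=1), then delta=0, then (pos=2), then delta=0, then (pos=3), then delta=0, then (pos=4), then delta=0, then returns 0
-1 != 0, so the rewrite changes behavior.
verdict: not equivalent; witness: base=1, step=0
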